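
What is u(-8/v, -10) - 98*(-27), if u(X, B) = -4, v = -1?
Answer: 2642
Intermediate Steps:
u(-8/v, -10) - 98*(-27) = -4 - 98*(-27) = -4 + 2646 = 2642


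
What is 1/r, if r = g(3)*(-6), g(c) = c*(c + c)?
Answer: -1/108 ≈ -0.0092593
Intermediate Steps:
g(c) = 2*c² (g(c) = c*(2*c) = 2*c²)
r = -108 (r = (2*3²)*(-6) = (2*9)*(-6) = 18*(-6) = -108)
1/r = 1/(-108) = -1/108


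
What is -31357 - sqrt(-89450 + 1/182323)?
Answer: -31357 - I*sqrt(2973467947446727)/182323 ≈ -31357.0 - 299.08*I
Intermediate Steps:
-31357 - sqrt(-89450 + 1/182323) = -31357 - sqrt(-16308792349/182323) = -31357 - I*sqrt(2973467947446727)/182323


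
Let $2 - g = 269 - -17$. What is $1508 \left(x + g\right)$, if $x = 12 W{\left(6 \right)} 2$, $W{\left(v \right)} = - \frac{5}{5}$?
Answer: $-464464$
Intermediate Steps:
$W{\left(v \right)} = -1$ ($W{\left(v \right)} = \left(-5\right) \frac{1}{5} = -1$)
$g = -284$ ($g = 2 - \left(269 - -17\right) = 2 - \left(269 + 17\right) = 2 - 286 = -284$)
$x = -24$ ($x = 12 \left(-1\right) 2 = \left(-12\right) 2 = -24$)
$1508 \left(x + g\right) = 1508 \left(-24 - 284\right) = 1508 \left(-308\right) = -464464$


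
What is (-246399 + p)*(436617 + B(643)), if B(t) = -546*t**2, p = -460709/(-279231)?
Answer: 5167163481421264340/93077 ≈ 5.5515e+13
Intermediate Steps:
p = 460709/279231 (p = -460709*(-1/279231) = 460709/279231 ≈ 1.6499)
(-246399 + p)*(436617 + B(643)) = (-246399 + 460709/279231)*(436617 - 546*643**2) = -68801778460*(436617 - 546*413449)/279231 = -68801778460*(436617 - 225743154)/279231 = -68801778460/279231*(-225306537) = 5167163481421264340/93077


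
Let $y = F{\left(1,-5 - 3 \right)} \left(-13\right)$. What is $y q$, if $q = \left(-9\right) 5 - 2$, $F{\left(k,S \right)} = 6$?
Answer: $3666$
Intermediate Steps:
$y = -78$ ($y = 6 \left(-13\right) = -78$)
$q = -47$ ($q = -45 - 2 = -47$)
$y q = \left(-78\right) \left(-47\right) = 3666$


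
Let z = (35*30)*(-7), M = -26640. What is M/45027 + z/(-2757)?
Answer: 9537110/4597757 ≈ 2.0743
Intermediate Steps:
z = -7350 (z = 1050*(-7) = -7350)
M/45027 + z/(-2757) = -26640/45027 - 7350/(-2757) = -26640*1/45027 - 7350*(-1/2757) = -2960/5003 + 2450/919 = 9537110/4597757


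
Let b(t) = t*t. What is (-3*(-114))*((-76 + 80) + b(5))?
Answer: 9918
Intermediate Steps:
b(t) = t²
(-3*(-114))*((-76 + 80) + b(5)) = (-3*(-114))*((-76 + 80) + 5²) = 342*(4 + 25) = 342*29 = 9918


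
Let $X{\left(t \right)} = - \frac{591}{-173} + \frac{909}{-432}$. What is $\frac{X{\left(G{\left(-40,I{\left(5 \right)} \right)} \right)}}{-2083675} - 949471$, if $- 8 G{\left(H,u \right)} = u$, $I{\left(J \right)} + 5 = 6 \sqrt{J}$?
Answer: $- \frac{3285708427826419}{3460567440} \approx -9.4947 \cdot 10^{5}$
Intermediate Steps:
$I{\left(J \right)} = -5 + 6 \sqrt{J}$
$G{\left(H,u \right)} = - \frac{u}{8}$
$X{\left(t \right)} = \frac{10895}{8304}$ ($X{\left(t \right)} = \left(-591\right) \left(- \frac{1}{173}\right) + 909 \left(- \frac{1}{432}\right) = \frac{591}{173} - \frac{101}{48} = \frac{10895}{8304}$)
$\frac{X{\left(G{\left(-40,I{\left(5 \right)} \right)} \right)}}{-2083675} - 949471 = \frac{10895}{8304 \left(-2083675\right)} - 949471 = \frac{10895}{8304} \left(- \frac{1}{2083675}\right) - 949471 = - \frac{2179}{3460567440} - 949471 = - \frac{3285708427826419}{3460567440}$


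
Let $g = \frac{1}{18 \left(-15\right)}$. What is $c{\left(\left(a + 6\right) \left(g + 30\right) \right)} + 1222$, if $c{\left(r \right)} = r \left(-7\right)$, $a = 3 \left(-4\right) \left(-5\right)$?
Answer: $- \frac{568633}{45} \approx -12636.0$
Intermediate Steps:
$a = 60$ ($a = \left(-12\right) \left(-5\right) = 60$)
$g = - \frac{1}{270}$ ($g = \frac{1}{18} \left(- \frac{1}{15}\right) = - \frac{1}{270} \approx -0.0037037$)
$c{\left(r \right)} = - 7 r$
$c{\left(\left(a + 6\right) \left(g + 30\right) \right)} + 1222 = - 7 \left(60 + 6\right) \left(- \frac{1}{270} + 30\right) + 1222 = - 7 \cdot 66 \cdot \frac{8099}{270} + 1222 = \left(-7\right) \frac{89089}{45} + 1222 = - \frac{623623}{45} + 1222 = - \frac{568633}{45}$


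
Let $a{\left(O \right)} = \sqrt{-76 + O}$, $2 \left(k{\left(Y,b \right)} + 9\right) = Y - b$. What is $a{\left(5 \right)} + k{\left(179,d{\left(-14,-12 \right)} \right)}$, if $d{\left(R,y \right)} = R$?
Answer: $\frac{175}{2} + i \sqrt{71} \approx 87.5 + 8.4261 i$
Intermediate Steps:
$k{\left(Y,b \right)} = -9 + \frac{Y}{2} - \frac{b}{2}$ ($k{\left(Y,b \right)} = -9 + \frac{Y - b}{2} = -9 + \left(\frac{Y}{2} - \frac{b}{2}\right) = -9 + \frac{Y}{2} - \frac{b}{2}$)
$a{\left(5 \right)} + k{\left(179,d{\left(-14,-12 \right)} \right)} = \sqrt{-76 + 5} - - \frac{175}{2} = \sqrt{-71} + \left(-9 + \frac{179}{2} + 7\right) = i \sqrt{71} + \frac{175}{2} = \frac{175}{2} + i \sqrt{71}$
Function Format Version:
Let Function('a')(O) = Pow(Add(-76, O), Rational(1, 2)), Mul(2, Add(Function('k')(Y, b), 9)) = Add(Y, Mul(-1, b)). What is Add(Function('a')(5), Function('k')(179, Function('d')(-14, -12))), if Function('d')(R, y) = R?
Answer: Add(Rational(175, 2), Mul(I, Pow(71, Rational(1, 2)))) ≈ Add(87.500, Mul(8.4261, I))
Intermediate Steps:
Function('k')(Y, b) = Add(-9, Mul(Rational(1, 2), Y), Mul(Rational(-1, 2), b)) (Function('k')(Y, b) = Add(-9, Mul(Rational(1, 2), Add(Y, Mul(-1, b)))) = Add(-9, Add(Mul(Rational(1, 2), Y), Mul(Rational(-1, 2), b))) = Add(-9, Mul(Rational(1, 2), Y), Mul(Rational(-1, 2), b)))
Add(Function('a')(5), Function('k')(179, Function('d')(-14, -12))) = Add(Pow(Add(-76, 5), Rational(1, 2)), Add(-9, Mul(Rational(1, 2), 179), Mul(Rational(-1, 2), -14))) = Add(Pow(-71, Rational(1, 2)), Add(-9, Rational(179, 2), 7)) = Add(Mul(I, Pow(71, Rational(1, 2))), Rational(175, 2)) = Add(Rational(175, 2), Mul(I, Pow(71, Rational(1, 2))))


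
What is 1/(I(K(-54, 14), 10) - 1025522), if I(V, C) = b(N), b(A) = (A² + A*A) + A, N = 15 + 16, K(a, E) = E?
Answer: -1/1023569 ≈ -9.7697e-7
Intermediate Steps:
N = 31
b(A) = A + 2*A² (b(A) = (A² + A²) + A = 2*A² + A = A + 2*A²)
I(V, C) = 1953 (I(V, C) = 31*(1 + 2*31) = 31*(1 + 62) = 31*63 = 1953)
1/(I(K(-54, 14), 10) - 1025522) = 1/(1953 - 1025522) = 1/(-1023569) = -1/1023569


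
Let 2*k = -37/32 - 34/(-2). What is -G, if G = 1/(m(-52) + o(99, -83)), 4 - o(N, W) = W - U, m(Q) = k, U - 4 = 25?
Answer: -64/7931 ≈ -0.0080696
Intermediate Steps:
U = 29 (U = 4 + 25 = 29)
k = 507/64 (k = (-37/32 - 34/(-2))/2 = (-37*1/32 - 34*(-½))/2 = (-37/32 + 17)/2 = (½)*(507/32) = 507/64 ≈ 7.9219)
m(Q) = 507/64
o(N, W) = 33 - W (o(N, W) = 4 - (W - 1*29) = 4 - (W - 29) = 4 - (-29 + W) = 4 + (29 - W) = 33 - W)
G = 64/7931 (G = 1/(507/64 + (33 - 1*(-83))) = 1/(507/64 + (33 + 83)) = 1/(507/64 + 116) = 1/(7931/64) = 64/7931 ≈ 0.0080696)
-G = -1*64/7931 = -64/7931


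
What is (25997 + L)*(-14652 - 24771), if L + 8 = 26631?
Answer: -2074438260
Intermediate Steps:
L = 26623 (L = -8 + 26631 = 26623)
(25997 + L)*(-14652 - 24771) = (25997 + 26623)*(-14652 - 24771) = 52620*(-39423) = -2074438260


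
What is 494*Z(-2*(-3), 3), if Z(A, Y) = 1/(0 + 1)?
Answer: 494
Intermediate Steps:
Z(A, Y) = 1 (Z(A, Y) = 1/1 = 1)
494*Z(-2*(-3), 3) = 494*1 = 494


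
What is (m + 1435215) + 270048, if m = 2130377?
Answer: 3835640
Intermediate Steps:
(m + 1435215) + 270048 = (2130377 + 1435215) + 270048 = 3565592 + 270048 = 3835640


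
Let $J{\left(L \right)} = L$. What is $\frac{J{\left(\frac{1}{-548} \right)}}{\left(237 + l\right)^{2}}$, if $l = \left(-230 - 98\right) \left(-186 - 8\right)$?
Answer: $- \frac{1}{2235428540228} \approx -4.4734 \cdot 10^{-13}$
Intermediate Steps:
$l = 63632$ ($l = \left(-328\right) \left(-194\right) = 63632$)
$\frac{J{\left(\frac{1}{-548} \right)}}{\left(237 + l\right)^{2}} = \frac{1}{\left(-548\right) \left(237 + 63632\right)^{2}} = - \frac{1}{548 \cdot 63869^{2}} = - \frac{1}{548 \cdot 4079249161} = \left(- \frac{1}{548}\right) \frac{1}{4079249161} = - \frac{1}{2235428540228}$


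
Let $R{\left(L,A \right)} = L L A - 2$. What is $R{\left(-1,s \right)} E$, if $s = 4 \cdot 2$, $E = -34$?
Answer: $-204$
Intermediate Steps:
$s = 8$
$R{\left(L,A \right)} = -2 + A L^{2}$ ($R{\left(L,A \right)} = L^{2} A - 2 = A L^{2} - 2 = -2 + A L^{2}$)
$R{\left(-1,s \right)} E = \left(-2 + 8 \left(-1\right)^{2}\right) \left(-34\right) = \left(-2 + 8 \cdot 1\right) \left(-34\right) = \left(-2 + 8\right) \left(-34\right) = 6 \left(-34\right) = -204$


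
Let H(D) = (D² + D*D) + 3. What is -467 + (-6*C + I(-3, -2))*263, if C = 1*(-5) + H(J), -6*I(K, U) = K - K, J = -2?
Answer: -9935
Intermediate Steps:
H(D) = 3 + 2*D² (H(D) = (D² + D²) + 3 = 2*D² + 3 = 3 + 2*D²)
I(K, U) = 0 (I(K, U) = -(K - K)/6 = -⅙*0 = 0)
C = 6 (C = 1*(-5) + (3 + 2*(-2)²) = -5 + (3 + 2*4) = -5 + (3 + 8) = -5 + 11 = 6)
-467 + (-6*C + I(-3, -2))*263 = -467 + (-6*6 + 0)*263 = -467 + (-36 + 0)*263 = -467 - 36*263 = -467 - 9468 = -9935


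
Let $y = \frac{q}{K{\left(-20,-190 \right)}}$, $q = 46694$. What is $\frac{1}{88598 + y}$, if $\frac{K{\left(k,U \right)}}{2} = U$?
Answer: $\frac{190}{16810273} \approx 1.1303 \cdot 10^{-5}$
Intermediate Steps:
$K{\left(k,U \right)} = 2 U$
$y = - \frac{23347}{190}$ ($y = \frac{46694}{2 \left(-190\right)} = \frac{46694}{-380} = 46694 \left(- \frac{1}{380}\right) = - \frac{23347}{190} \approx -122.88$)
$\frac{1}{88598 + y} = \frac{1}{88598 - \frac{23347}{190}} = \frac{1}{\frac{16810273}{190}} = \frac{190}{16810273}$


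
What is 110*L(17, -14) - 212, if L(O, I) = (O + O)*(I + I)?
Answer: -104932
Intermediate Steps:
L(O, I) = 4*I*O (L(O, I) = (2*O)*(2*I) = 4*I*O)
110*L(17, -14) - 212 = 110*(4*(-14)*17) - 212 = 110*(-952) - 212 = -104720 - 212 = -104932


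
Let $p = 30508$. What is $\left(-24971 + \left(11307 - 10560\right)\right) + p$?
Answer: $6284$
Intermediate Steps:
$\left(-24971 + \left(11307 - 10560\right)\right) + p = \left(-24971 + \left(11307 - 10560\right)\right) + 30508 = \left(-24971 + 747\right) + 30508 = -24224 + 30508 = 6284$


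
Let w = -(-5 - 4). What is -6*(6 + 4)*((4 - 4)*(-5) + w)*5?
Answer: -2700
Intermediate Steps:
w = 9 (w = -1*(-9) = 9)
-6*(6 + 4)*((4 - 4)*(-5) + w)*5 = -6*(6 + 4)*((4 - 4)*(-5) + 9)*5 = -60*(0*(-5) + 9)*5 = -60*(0 + 9)*5 = -60*9*5 = -6*90*5 = -540*5 = -2700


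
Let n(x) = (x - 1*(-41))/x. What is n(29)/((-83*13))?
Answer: -70/31291 ≈ -0.0022371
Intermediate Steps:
n(x) = (41 + x)/x (n(x) = (x + 41)/x = (41 + x)/x)
n(29)/((-83*13)) = ((41 + 29)/29)/((-83*13)) = ((1/29)*70)/(-1079) = (70/29)*(-1/1079) = -70/31291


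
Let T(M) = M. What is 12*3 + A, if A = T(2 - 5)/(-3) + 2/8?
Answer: 149/4 ≈ 37.250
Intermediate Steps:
A = 5/4 (A = (2 - 5)/(-3) + 2/8 = -3*(-⅓) + 2*(⅛) = 1 + ¼ = 5/4 ≈ 1.2500)
12*3 + A = 12*3 + 5/4 = 36 + 5/4 = 149/4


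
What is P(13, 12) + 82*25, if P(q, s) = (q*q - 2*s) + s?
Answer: 2207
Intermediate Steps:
P(q, s) = q² - s (P(q, s) = (q² - 2*s) + s = q² - s)
P(13, 12) + 82*25 = (13² - 1*12) + 82*25 = (169 - 12) + 2050 = 157 + 2050 = 2207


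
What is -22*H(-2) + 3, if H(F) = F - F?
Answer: 3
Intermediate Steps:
H(F) = 0
-22*H(-2) + 3 = -22*0 + 3 = 0 + 3 = 3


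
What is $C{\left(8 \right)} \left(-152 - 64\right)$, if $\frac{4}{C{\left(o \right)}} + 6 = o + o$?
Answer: $- \frac{432}{5} \approx -86.4$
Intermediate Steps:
$C{\left(o \right)} = \frac{4}{-6 + 2 o}$ ($C{\left(o \right)} = \frac{4}{-6 + \left(o + o\right)} = \frac{4}{-6 + 2 o}$)
$C{\left(8 \right)} \left(-152 - 64\right) = \frac{2}{-3 + 8} \left(-152 - 64\right) = \frac{2}{5} \left(-216\right) = - \frac{432}{5}$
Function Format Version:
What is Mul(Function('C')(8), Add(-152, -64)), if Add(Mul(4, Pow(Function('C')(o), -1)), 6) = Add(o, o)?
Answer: Rational(-432, 5) ≈ -86.400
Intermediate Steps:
Function('C')(o) = Mul(4, Pow(Add(-6, Mul(2, o)), -1)) (Function('C')(o) = Mul(4, Pow(Add(-6, Add(o, o)), -1)) = Mul(4, Pow(Add(-6, Mul(2, o)), -1)))
Mul(Function('C')(8), Add(-152, -64)) = Mul(Mul(2, Pow(Add(-3, 8), -1)), Add(-152, -64)) = Mul(Mul(2, Pow(5, -1)), -216) = Mul(Mul(2, Rational(1, 5)), -216) = Mul(Rational(2, 5), -216) = Rational(-432, 5)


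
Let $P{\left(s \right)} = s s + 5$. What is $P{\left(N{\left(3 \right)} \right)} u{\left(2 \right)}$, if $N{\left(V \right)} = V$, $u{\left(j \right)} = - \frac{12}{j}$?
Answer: $-84$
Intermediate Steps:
$P{\left(s \right)} = 5 + s^{2}$ ($P{\left(s \right)} = s^{2} + 5 = 5 + s^{2}$)
$P{\left(N{\left(3 \right)} \right)} u{\left(2 \right)} = \left(5 + 3^{2}\right) \left(- \frac{12}{2}\right) = \left(5 + 9\right) \left(\left(-12\right) \frac{1}{2}\right) = 14 \left(-6\right) = -84$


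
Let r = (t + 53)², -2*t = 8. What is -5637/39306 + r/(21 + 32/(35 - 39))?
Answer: 31433475/170326 ≈ 184.55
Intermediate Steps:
t = -4 (t = -½*8 = -4)
r = 2401 (r = (-4 + 53)² = 49² = 2401)
-5637/39306 + r/(21 + 32/(35 - 39)) = -5637/39306 + 2401/(21 + 32/(35 - 39)) = -5637*1/39306 + 2401/(21 + 32/(-4)) = -1879/13102 + 2401/(21 - ¼*32) = -1879/13102 + 2401/(21 - 8) = -1879/13102 + 2401/13 = 31433475/170326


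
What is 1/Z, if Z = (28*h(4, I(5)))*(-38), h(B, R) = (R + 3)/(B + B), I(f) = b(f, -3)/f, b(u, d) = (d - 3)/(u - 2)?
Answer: -5/1729 ≈ -0.0028918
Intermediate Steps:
b(u, d) = (-3 + d)/(-2 + u)
I(f) = -6/(f*(-2 + f)) (I(f) = ((-3 - 3)/(-2 + f))/f = (-6/(-2 + f))/f = -6/(f*(-2 + f)))
h(B, R) = (3 + R)/(2*B) (h(B, R) = (3 + R)/((2*B)) = (3 + R)*(1/(2*B)) = (3 + R)/(2*B))
Z = -1729/5 (Z = (28*((½)*(3 - 6/(5*(-2 + 5)))/4))*(-38) = (28*((½)*(¼)*(3 - 6*⅕/3)))*(-38) = (28*((½)*(¼)*(3 - 6*⅕*⅓)))*(-38) = (28*((½)*(¼)*(3 - ⅖)))*(-38) = (28*((½)*(¼)*(13/5)))*(-38) = (28*(13/40))*(-38) = (91/10)*(-38) = -1729/5 ≈ -345.80)
1/Z = 1/(-1729/5) = -5/1729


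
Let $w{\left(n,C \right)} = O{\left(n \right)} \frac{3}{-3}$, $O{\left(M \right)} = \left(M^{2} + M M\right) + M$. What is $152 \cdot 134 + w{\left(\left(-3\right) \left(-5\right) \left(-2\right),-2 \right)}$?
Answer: $18598$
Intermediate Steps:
$O{\left(M \right)} = M + 2 M^{2}$ ($O{\left(M \right)} = \left(M^{2} + M^{2}\right) + M = 2 M^{2} + M = M + 2 M^{2}$)
$w{\left(n,C \right)} = - n \left(1 + 2 n\right)$ ($w{\left(n,C \right)} = n \left(1 + 2 n\right) \frac{3}{-3} = n \left(1 + 2 n\right) 3 \left(- \frac{1}{3}\right) = n \left(1 + 2 n\right) \left(-1\right) = - n \left(1 + 2 n\right)$)
$152 \cdot 134 + w{\left(\left(-3\right) \left(-5\right) \left(-2\right),-2 \right)} = 152 \cdot 134 - \left(-3\right) \left(-5\right) \left(-2\right) \left(1 + 2 \left(-3\right) \left(-5\right) \left(-2\right)\right) = 20368 - 15 \left(-2\right) \left(1 + 2 \cdot 15 \left(-2\right)\right) = 20368 - - 30 \left(1 + 2 \left(-30\right)\right) = 20368 - - 30 \left(1 - 60\right) = 20368 - \left(-30\right) \left(-59\right) = 20368 - 1770 = 18598$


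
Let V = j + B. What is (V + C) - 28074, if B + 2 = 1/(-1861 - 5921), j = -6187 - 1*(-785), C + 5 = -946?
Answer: -267926479/7782 ≈ -34429.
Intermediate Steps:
C = -951 (C = -5 - 946 = -951)
j = -5402 (j = -6187 + 785 = -5402)
B = -15565/7782 (B = -2 + 1/(-1861 - 5921) = -2 + 1/(-7782) = -2 - 1/7782 = -15565/7782 ≈ -2.0001)
V = -42053929/7782 (V = -5402 - 15565/7782 = -42053929/7782 ≈ -5404.0)
(V + C) - 28074 = (-42053929/7782 - 951) - 28074 = -49454611/7782 - 28074 = -267926479/7782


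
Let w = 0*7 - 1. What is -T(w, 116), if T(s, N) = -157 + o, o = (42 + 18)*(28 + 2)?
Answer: -1643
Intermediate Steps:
o = 1800 (o = 60*30 = 1800)
w = -1 (w = 0 - 1 = -1)
T(s, N) = 1643 (T(s, N) = -157 + 1800 = 1643)
-T(w, 116) = -1*1643 = -1643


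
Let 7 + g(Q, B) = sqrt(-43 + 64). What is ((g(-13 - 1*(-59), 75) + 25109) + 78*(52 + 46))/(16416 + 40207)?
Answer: 4678/8089 + sqrt(21)/56623 ≈ 0.57840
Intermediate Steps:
g(Q, B) = -7 + sqrt(21) (g(Q, B) = -7 + sqrt(-43 + 64) = -7 + sqrt(21))
((g(-13 - 1*(-59), 75) + 25109) + 78*(52 + 46))/(16416 + 40207) = (((-7 + sqrt(21)) + 25109) + 78*(52 + 46))/(16416 + 40207) = ((25102 + sqrt(21)) + 78*98)/56623 = ((25102 + sqrt(21)) + 7644)*(1/56623) = (32746 + sqrt(21))*(1/56623) = 4678/8089 + sqrt(21)/56623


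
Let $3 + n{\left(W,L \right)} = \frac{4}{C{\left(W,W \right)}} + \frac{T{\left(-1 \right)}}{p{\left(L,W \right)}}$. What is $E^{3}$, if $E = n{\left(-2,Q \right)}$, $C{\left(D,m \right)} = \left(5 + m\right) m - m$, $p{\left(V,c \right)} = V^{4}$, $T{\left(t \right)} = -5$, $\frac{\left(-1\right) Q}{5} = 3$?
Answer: $- \frac{66435045871501}{1037970703125} \approx -64.005$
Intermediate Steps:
$Q = -15$ ($Q = \left(-5\right) 3 = -15$)
$C{\left(D,m \right)} = - m + m \left(5 + m\right)$ ($C{\left(D,m \right)} = m \left(5 + m\right) - m = - m + m \left(5 + m\right)$)
$n{\left(W,L \right)} = -3 - \frac{5}{L^{4}} + \frac{4}{W \left(4 + W\right)}$ ($n{\left(W,L \right)} = -3 + \left(\frac{4}{W \left(4 + W\right)} - \frac{5}{L^{4}}\right) = -3 + \left(- \frac{5}{L^{4}} + \frac{4}{W \left(4 + W\right)}\right) = -3 - \frac{5}{L^{4}} + \frac{4}{W \left(4 + W\right)}$)
$E = - \frac{40501}{10125}$ ($E = -3 - \frac{5}{50625} + \frac{4}{\left(-2\right) \left(4 - 2\right)} = -3 - \frac{1}{10125} + 4 \left(- \frac{1}{2}\right) \frac{1}{2} = -3 - \frac{1}{10125} - 1 = - \frac{40501}{10125} \approx -4.0001$)
$E^{3} = \left(- \frac{40501}{10125}\right)^{3} = - \frac{66435045871501}{1037970703125}$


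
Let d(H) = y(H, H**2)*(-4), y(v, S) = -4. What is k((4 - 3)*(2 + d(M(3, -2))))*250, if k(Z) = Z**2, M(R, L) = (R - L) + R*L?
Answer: 81000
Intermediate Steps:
M(R, L) = R - L + L*R (M(R, L) = (R - L) + L*R = R - L + L*R)
d(H) = 16 (d(H) = -4*(-4) = 16)
k((4 - 3)*(2 + d(M(3, -2))))*250 = ((4 - 3)*(2 + 16))**2*250 = (1*18)**2*250 = 18**2*250 = 324*250 = 81000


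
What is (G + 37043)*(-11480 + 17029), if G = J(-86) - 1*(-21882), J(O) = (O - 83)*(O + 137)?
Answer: 279147994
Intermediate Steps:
J(O) = (-83 + O)*(137 + O)
G = 13263 (G = (-11371 + (-86)² + 54*(-86)) - 1*(-21882) = (-11371 + 7396 - 4644) + 21882 = -8619 + 21882 = 13263)
(G + 37043)*(-11480 + 17029) = (13263 + 37043)*(-11480 + 17029) = 50306*5549 = 279147994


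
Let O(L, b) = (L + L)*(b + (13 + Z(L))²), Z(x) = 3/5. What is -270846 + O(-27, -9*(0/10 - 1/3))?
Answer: -7024896/25 ≈ -2.8100e+5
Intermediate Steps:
Z(x) = ⅗ (Z(x) = 3*(⅕) = ⅗)
O(L, b) = 2*L*(4624/25 + b) (O(L, b) = (L + L)*(b + (13 + ⅗)²) = (2*L)*(b + (68/5)²) = (2*L)*(b + 4624/25) = (2*L)*(4624/25 + b) = 2*L*(4624/25 + b))
-270846 + O(-27, -9*(0/10 - 1/3)) = -270846 + (2/25)*(-27)*(4624 + 25*(-9*(0/10 - 1/3))) = -270846 + (2/25)*(-27)*(4624 + 25*(-9*(0*(⅒) - 1*⅓))) = -270846 + (2/25)*(-27)*(4624 + 25*(-9*(0 - ⅓))) = -270846 + (2/25)*(-27)*(4624 + 25*(-9*(-⅓))) = -270846 + (2/25)*(-27)*(4624 + 25*3) = -270846 + (2/25)*(-27)*(4624 + 75) = -270846 + (2/25)*(-27)*4699 = -270846 - 253746/25 = -7024896/25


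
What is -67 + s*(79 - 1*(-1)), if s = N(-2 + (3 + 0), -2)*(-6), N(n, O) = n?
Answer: -547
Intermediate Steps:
s = -6 (s = (-2 + (3 + 0))*(-6) = (-2 + 3)*(-6) = 1*(-6) = -6)
-67 + s*(79 - 1*(-1)) = -67 - 6*(79 - 1*(-1)) = -67 - 6*(79 + 1) = -67 - 6*80 = -67 - 480 = -547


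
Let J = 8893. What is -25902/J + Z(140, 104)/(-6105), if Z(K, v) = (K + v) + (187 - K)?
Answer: -53573191/18097255 ≈ -2.9603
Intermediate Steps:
Z(K, v) = 187 + v
-25902/J + Z(140, 104)/(-6105) = -25902/8893 + (187 + 104)/(-6105) = -25902*1/8893 + 291*(-1/6105) = -25902/8893 - 97/2035 = -53573191/18097255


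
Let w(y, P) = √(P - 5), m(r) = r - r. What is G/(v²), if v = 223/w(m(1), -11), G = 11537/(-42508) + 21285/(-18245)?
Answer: 892220276/1928387332867 ≈ 0.00046268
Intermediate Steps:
m(r) = 0
w(y, P) = √(-5 + P)
G = -223055069/155111692 (G = 11537*(-1/42508) + 21285*(-1/18245) = -11537/42508 - 4257/3649 = -223055069/155111692 ≈ -1.4380)
v = -223*I/4 (v = 223/(√(-5 - 11)) = 223/(√(-16)) = 223/((4*I)) = 223*(-I/4) = -223*I/4 ≈ -55.75*I)
G/(v²) = -223055069/(155111692*((-223*I/4)²)) = -223055069/(155111692*(-49729/16)) = -223055069/155111692*(-16/49729) = 892220276/1928387332867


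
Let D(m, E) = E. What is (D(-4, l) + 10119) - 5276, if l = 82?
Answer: 4925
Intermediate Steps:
(D(-4, l) + 10119) - 5276 = (82 + 10119) - 5276 = 10201 - 5276 = 4925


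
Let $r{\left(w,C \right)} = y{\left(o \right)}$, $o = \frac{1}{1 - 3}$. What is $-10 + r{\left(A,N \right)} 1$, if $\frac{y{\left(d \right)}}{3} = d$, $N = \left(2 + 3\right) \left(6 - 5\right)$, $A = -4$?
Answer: $- \frac{23}{2} \approx -11.5$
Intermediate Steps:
$o = - \frac{1}{2}$ ($o = \frac{1}{-2} = - \frac{1}{2} \approx -0.5$)
$N = 5$ ($N = 5 \cdot 1 = 5$)
$y{\left(d \right)} = 3 d$
$r{\left(w,C \right)} = - \frac{3}{2}$ ($r{\left(w,C \right)} = 3 \left(- \frac{1}{2}\right) = - \frac{3}{2}$)
$-10 + r{\left(A,N \right)} 1 = -10 - \frac{3}{2} = - \frac{23}{2}$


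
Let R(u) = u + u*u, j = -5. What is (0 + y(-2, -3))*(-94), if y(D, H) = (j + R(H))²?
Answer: -94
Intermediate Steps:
R(u) = u + u²
y(D, H) = (-5 + H*(1 + H))²
(0 + y(-2, -3))*(-94) = (0 + (-5 - 3*(1 - 3))²)*(-94) = (0 + (-5 - 3*(-2))²)*(-94) = (0 + (-5 + 6)²)*(-94) = (0 + 1²)*(-94) = (0 + 1)*(-94) = 1*(-94) = -94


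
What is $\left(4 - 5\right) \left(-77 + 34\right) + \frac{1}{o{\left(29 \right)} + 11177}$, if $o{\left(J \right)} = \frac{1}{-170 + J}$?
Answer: $\frac{67766249}{1575956} \approx 43.0$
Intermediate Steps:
$\left(4 - 5\right) \left(-77 + 34\right) + \frac{1}{o{\left(29 \right)} + 11177} = \left(4 - 5\right) \left(-77 + 34\right) + \frac{1}{\frac{1}{-170 + 29} + 11177} = \left(4 - 5\right) \left(-43\right) + \frac{1}{\frac{1}{-141} + 11177} = \left(-1\right) \left(-43\right) + \frac{1}{- \frac{1}{141} + 11177} = 43 + \frac{1}{\frac{1575956}{141}} = 43 + \frac{141}{1575956} = \frac{67766249}{1575956}$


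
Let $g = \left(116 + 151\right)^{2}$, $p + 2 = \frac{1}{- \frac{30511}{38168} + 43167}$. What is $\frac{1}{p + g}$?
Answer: $\frac{126735965}{9034626739891} \approx 1.4028 \cdot 10^{-5}$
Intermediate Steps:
$p = - \frac{253468994}{126735965}$ ($p = -2 + \frac{1}{- \frac{30511}{38168} + 43167} = -2 + \frac{1}{\left(-30511\right) \frac{1}{38168} + 43167} = -2 + \frac{1}{- \frac{2347}{2936} + 43167} = -2 + \frac{1}{\frac{126735965}{2936}} = -2 + \frac{2936}{126735965} = - \frac{253468994}{126735965} \approx -2.0$)
$g = 71289$ ($g = 267^{2} = 71289$)
$\frac{1}{p + g} = \frac{1}{- \frac{253468994}{126735965} + 71289} = \frac{1}{\frac{9034626739891}{126735965}} = \frac{126735965}{9034626739891}$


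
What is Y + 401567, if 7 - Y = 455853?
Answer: -54279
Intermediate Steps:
Y = -455846 (Y = 7 - 1*455853 = 7 - 455853 = -455846)
Y + 401567 = -455846 + 401567 = -54279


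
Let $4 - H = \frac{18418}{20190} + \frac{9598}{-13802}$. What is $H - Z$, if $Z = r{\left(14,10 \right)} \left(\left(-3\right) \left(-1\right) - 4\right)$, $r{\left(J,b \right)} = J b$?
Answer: $\frac{10016740276}{69665595} \approx 143.78$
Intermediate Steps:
$H = \frac{263556976}{69665595}$ ($H = 4 - \left(\frac{18418}{20190} + \frac{9598}{-13802}\right) = 4 - \left(18418 \cdot \frac{1}{20190} + 9598 \left(- \frac{1}{13802}\right)\right) = 4 - \left(\frac{9209}{10095} - \frac{4799}{6901}\right) = 4 - \frac{15105404}{69665595} = \frac{263556976}{69665595} \approx 3.7832$)
$Z = -140$ ($Z = 14 \cdot 10 \left(\left(-3\right) \left(-1\right) - 4\right) = 140 \left(3 - 4\right) = 140 \left(-1\right) = -140$)
$H - Z = \frac{263556976}{69665595} - -140 = \frac{263556976}{69665595} + 140 = \frac{10016740276}{69665595}$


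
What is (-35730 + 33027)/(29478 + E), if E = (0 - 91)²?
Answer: -2703/37759 ≈ -0.071586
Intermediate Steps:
E = 8281 (E = (-91)² = 8281)
(-35730 + 33027)/(29478 + E) = (-35730 + 33027)/(29478 + 8281) = -2703/37759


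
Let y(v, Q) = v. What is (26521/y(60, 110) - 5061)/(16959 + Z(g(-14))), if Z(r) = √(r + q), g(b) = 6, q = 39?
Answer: -1566666767/5752152720 + 277139*√5/5752152720 ≈ -0.27225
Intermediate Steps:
Z(r) = √(39 + r) (Z(r) = √(r + 39) = √(39 + r))
(26521/y(60, 110) - 5061)/(16959 + Z(g(-14))) = (26521/60 - 5061)/(16959 + √(39 + 6)) = (26521*(1/60) - 5061)/(16959 + √45) = (26521/60 - 5061)/(16959 + 3*√5) = -277139/(60*(16959 + 3*√5))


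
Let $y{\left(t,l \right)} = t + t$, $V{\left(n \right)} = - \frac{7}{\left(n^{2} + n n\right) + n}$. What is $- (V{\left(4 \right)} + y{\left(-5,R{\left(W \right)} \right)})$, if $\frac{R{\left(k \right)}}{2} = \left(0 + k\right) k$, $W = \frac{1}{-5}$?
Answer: $\frac{367}{36} \approx 10.194$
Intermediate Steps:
$W = - \frac{1}{5} \approx -0.2$
$R{\left(k \right)} = 2 k^{2}$ ($R{\left(k \right)} = 2 \left(0 + k\right) k = 2 k k = 2 k^{2}$)
$V{\left(n \right)} = - \frac{7}{n + 2 n^{2}}$ ($V{\left(n \right)} = - \frac{7}{\left(n^{2} + n^{2}\right) + n} = - \frac{7}{2 n^{2} + n} = - \frac{7}{n + 2 n^{2}}$)
$y{\left(t,l \right)} = 2 t$
$- (V{\left(4 \right)} + y{\left(-5,R{\left(W \right)} \right)}) = - (- \frac{7}{4 \left(1 + 2 \cdot 4\right)} + 2 \left(-5\right)) = - (\left(-7\right) \frac{1}{4} \frac{1}{1 + 8} - 10) = - (\left(-7\right) \frac{1}{4} \cdot \frac{1}{9} - 10) = - (- \frac{7}{36} - 10) = \left(-1\right) \left(- \frac{367}{36}\right) = \frac{367}{36}$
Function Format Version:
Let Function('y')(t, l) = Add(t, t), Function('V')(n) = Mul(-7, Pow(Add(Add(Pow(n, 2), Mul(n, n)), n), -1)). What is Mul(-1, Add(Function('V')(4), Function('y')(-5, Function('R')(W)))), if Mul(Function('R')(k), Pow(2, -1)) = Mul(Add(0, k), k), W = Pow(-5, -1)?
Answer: Rational(367, 36) ≈ 10.194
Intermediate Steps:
W = Rational(-1, 5) ≈ -0.20000
Function('R')(k) = Mul(2, Pow(k, 2)) (Function('R')(k) = Mul(2, Mul(Add(0, k), k)) = Mul(2, Mul(k, k)) = Mul(2, Pow(k, 2)))
Function('V')(n) = Mul(-7, Pow(Add(n, Mul(2, Pow(n, 2))), -1)) (Function('V')(n) = Mul(-7, Pow(Add(Add(Pow(n, 2), Pow(n, 2)), n), -1)) = Mul(-7, Pow(Add(Mul(2, Pow(n, 2)), n), -1)) = Mul(-7, Pow(Add(n, Mul(2, Pow(n, 2))), -1)))
Function('y')(t, l) = Mul(2, t)
Mul(-1, Add(Function('V')(4), Function('y')(-5, Function('R')(W)))) = Mul(-1, Add(Mul(-7, Pow(4, -1), Pow(Add(1, Mul(2, 4)), -1)), Mul(2, -5))) = Mul(-1, Add(Mul(-7, Rational(1, 4), Pow(Add(1, 8), -1)), -10)) = Mul(-1, Add(Mul(-7, Rational(1, 4), Pow(9, -1)), -10)) = Mul(-1, Add(Mul(-7, Rational(1, 4), Rational(1, 9)), -10)) = Mul(-1, Add(Rational(-7, 36), -10)) = Mul(-1, Rational(-367, 36)) = Rational(367, 36)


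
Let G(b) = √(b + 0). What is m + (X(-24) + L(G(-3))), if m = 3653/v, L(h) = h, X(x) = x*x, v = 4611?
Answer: 2659589/4611 + I*√3 ≈ 576.79 + 1.732*I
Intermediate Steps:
G(b) = √b
X(x) = x²
m = 3653/4611 ≈ 0.79224
m + (X(-24) + L(G(-3))) = 3653/4611 + ((-24)² + √(-3)) = 3653/4611 + (576 + I*√3) = 2659589/4611 + I*√3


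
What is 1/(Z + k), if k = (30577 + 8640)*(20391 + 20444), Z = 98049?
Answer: 1/1601524244 ≈ 6.2441e-10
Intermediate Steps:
k = 1601426195 (k = 39217*40835 = 1601426195)
1/(Z + k) = 1/(98049 + 1601426195) = 1/1601524244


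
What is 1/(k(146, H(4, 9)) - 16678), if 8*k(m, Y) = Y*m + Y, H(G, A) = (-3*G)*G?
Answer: -1/17560 ≈ -5.6948e-5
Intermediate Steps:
H(G, A) = -3*G²
k(m, Y) = Y/8 + Y*m/8 (k(m, Y) = (Y*m + Y)/8 = (Y + Y*m)/8 = Y/8 + Y*m/8)
1/(k(146, H(4, 9)) - 16678) = 1/((-3*4²)*(1 + 146)/8 - 16678) = 1/((⅛)*(-3*16)*147 - 16678) = 1/((⅛)*(-48)*147 - 16678) = 1/(-882 - 16678) = 1/(-17560) = -1/17560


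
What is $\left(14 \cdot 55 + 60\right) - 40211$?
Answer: $-39381$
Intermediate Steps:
$\left(14 \cdot 55 + 60\right) - 40211 = \left(770 + 60\right) - 40211 = 830 - 40211 = -39381$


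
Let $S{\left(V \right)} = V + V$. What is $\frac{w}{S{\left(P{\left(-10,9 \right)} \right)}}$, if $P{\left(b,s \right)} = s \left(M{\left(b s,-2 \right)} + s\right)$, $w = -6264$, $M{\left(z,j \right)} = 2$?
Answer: $- \frac{348}{11} \approx -31.636$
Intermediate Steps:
$P{\left(b,s \right)} = s \left(2 + s\right)$
$S{\left(V \right)} = 2 V$
$\frac{w}{S{\left(P{\left(-10,9 \right)} \right)}} = - \frac{6264}{2 \cdot 9 \left(2 + 9\right)} = - \frac{6264}{2 \cdot 9 \cdot 11} = - \frac{6264}{2 \cdot 99} = - \frac{6264}{198} = \left(-6264\right) \frac{1}{198} = - \frac{348}{11}$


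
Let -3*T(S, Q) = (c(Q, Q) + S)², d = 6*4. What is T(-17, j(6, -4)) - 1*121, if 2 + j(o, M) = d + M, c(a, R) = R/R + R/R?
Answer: -196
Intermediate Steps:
d = 24
c(a, R) = 2 (c(a, R) = 1 + 1 = 2)
j(o, M) = 22 + M (j(o, M) = -2 + (24 + M) = 22 + M)
T(S, Q) = -(2 + S)²/3
T(-17, j(6, -4)) - 1*121 = -(2 - 17)²/3 - 1*121 = -⅓*(-15)² - 121 = -⅓*225 - 121 = -75 - 121 = -196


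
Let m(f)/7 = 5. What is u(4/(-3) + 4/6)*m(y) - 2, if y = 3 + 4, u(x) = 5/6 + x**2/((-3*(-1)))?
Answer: 1747/54 ≈ 32.352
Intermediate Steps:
u(x) = 5/6 + x**2/3 (u(x) = 5*(1/6) + x**2/3 = 5/6 + x**2*(1/3) = 5/6 + x**2/3)
y = 7
m(f) = 35 (m(f) = 7*5 = 35)
u(4/(-3) + 4/6)*m(y) - 2 = (5/6 + (4/(-3) + 4/6)**2/3)*35 - 2 = (5/6 + (4*(-1/3) + 4*(1/6))**2/3)*35 - 2 = (5/6 + (-4/3 + 2/3)**2/3)*35 - 2 = (5/6 + (-2/3)**2/3)*35 - 2 = (5/6 + (1/3)*(4/9))*35 - 2 = (5/6 + 4/27)*35 - 2 = (53/54)*35 - 2 = 1855/54 - 2 = 1747/54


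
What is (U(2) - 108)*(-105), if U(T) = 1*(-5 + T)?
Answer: 11655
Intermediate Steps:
U(T) = -5 + T
(U(2) - 108)*(-105) = ((-5 + 2) - 108)*(-105) = (-3 - 108)*(-105) = -111*(-105) = 11655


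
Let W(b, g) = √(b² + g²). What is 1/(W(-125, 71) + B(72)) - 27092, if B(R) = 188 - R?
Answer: -97666718/3605 + √20666/7210 ≈ -27092.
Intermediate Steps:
1/(W(-125, 71) + B(72)) - 27092 = 1/(√((-125)² + 71²) + (188 - 1*72)) - 27092 = 1/(√(15625 + 5041) + (188 - 72)) - 27092 = 1/(√20666 + 116) - 27092 = 1/(116 + √20666) - 27092 = -27092 + 1/(116 + √20666)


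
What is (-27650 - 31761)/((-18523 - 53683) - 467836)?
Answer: 59411/540042 ≈ 0.11001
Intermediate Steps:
(-27650 - 31761)/((-18523 - 53683) - 467836) = -59411/(-72206 - 467836) = -59411/(-540042) = -59411*(-1/540042) = 59411/540042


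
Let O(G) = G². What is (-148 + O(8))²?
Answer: 7056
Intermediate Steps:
(-148 + O(8))² = (-148 + 8²)² = (-148 + 64)² = (-84)² = 7056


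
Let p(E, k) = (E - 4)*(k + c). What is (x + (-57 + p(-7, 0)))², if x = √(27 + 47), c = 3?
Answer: (90 - √74)² ≈ 6625.6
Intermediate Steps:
p(E, k) = (-4 + E)*(3 + k) (p(E, k) = (E - 4)*(k + 3) = (-4 + E)*(3 + k))
x = √74 ≈ 8.6023
(x + (-57 + p(-7, 0)))² = (√74 + (-57 + (-12 - 4*0 + 3*(-7) - 7*0)))² = (√74 + (-57 + (-12 + 0 - 21 + 0)))² = (√74 + (-57 - 33))² = (√74 - 90)² = (-90 + √74)²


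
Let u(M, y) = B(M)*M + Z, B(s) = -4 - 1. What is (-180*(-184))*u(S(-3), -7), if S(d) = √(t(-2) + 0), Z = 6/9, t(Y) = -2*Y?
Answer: -309120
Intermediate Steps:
B(s) = -5
Z = ⅔ (Z = 6*(⅑) = ⅔ ≈ 0.66667)
S(d) = 2 (S(d) = √(-2*(-2) + 0) = √(4 + 0) = √4 = 2)
u(M, y) = ⅔ - 5*M (u(M, y) = -5*M + ⅔ = ⅔ - 5*M)
(-180*(-184))*u(S(-3), -7) = (-180*(-184))*(⅔ - 5*2) = 33120*(⅔ - 10) = 33120*(-28/3) = -309120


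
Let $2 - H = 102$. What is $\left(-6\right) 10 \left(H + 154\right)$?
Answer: $-3240$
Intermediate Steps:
$H = -100$ ($H = 2 - 102 = -100$)
$\left(-6\right) 10 \left(H + 154\right) = \left(-6\right) 10 \left(-100 + 154\right) = \left(-60\right) 54 = -3240$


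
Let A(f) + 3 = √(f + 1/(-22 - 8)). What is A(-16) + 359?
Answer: 356 + I*√14430/30 ≈ 356.0 + 4.0042*I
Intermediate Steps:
A(f) = -3 + √(-1/30 + f) (A(f) = -3 + √(f + 1/(-22 - 8)) = -3 + √(f + 1/(-30)) = -3 + √(f - 1/30) = -3 + √(-1/30 + f))
A(-16) + 359 = (-3 + √(-30 + 900*(-16))/30) + 359 = (-3 + √(-30 - 14400)/30) + 359 = (-3 + √(-14430)/30) + 359 = (-3 + (I*√14430)/30) + 359 = (-3 + I*√14430/30) + 359 = 356 + I*√14430/30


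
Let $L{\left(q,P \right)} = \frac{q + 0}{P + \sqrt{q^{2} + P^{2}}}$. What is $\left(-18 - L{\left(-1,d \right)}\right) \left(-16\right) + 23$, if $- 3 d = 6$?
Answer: $279 - 16 \sqrt{5} \approx 243.22$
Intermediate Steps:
$d = -2$ ($d = \left(- \frac{1}{3}\right) 6 = -2$)
$L{\left(q,P \right)} = \frac{q}{P + \sqrt{P^{2} + q^{2}}}$
$\left(-18 - L{\left(-1,d \right)}\right) \left(-16\right) + 23 = \left(-18 - - \frac{1}{-2 + \sqrt{\left(-2\right)^{2} + \left(-1\right)^{2}}}\right) \left(-16\right) + 23 = \left(-18 - - \frac{1}{-2 + \sqrt{4 + 1}}\right) \left(-16\right) + 23 = \left(-18 - - \frac{1}{-2 + \sqrt{5}}\right) \left(-16\right) + 23 = \left(-18 + \frac{1}{-2 + \sqrt{5}}\right) \left(-16\right) + 23 = \left(288 - \frac{16}{-2 + \sqrt{5}}\right) + 23 = 311 - \frac{16}{-2 + \sqrt{5}}$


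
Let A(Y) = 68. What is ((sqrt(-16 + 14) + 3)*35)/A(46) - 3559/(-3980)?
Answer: 82489/33830 + 35*I*sqrt(2)/68 ≈ 2.4383 + 0.7279*I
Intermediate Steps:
((sqrt(-16 + 14) + 3)*35)/A(46) - 3559/(-3980) = ((sqrt(-16 + 14) + 3)*35)/68 - 3559/(-3980) = ((sqrt(-2) + 3)*35)*(1/68) - 3559*(-1/3980) = ((I*sqrt(2) + 3)*35)*(1/68) + 3559/3980 = ((3 + I*sqrt(2))*35)*(1/68) + 3559/3980 = (105 + 35*I*sqrt(2))*(1/68) + 3559/3980 = (105/68 + 35*I*sqrt(2)/68) + 3559/3980 = 82489/33830 + 35*I*sqrt(2)/68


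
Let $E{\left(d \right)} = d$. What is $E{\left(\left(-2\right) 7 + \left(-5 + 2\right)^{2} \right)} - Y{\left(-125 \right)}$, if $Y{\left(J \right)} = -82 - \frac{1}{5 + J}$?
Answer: $\frac{9239}{120} \approx 76.992$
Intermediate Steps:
$E{\left(\left(-2\right) 7 + \left(-5 + 2\right)^{2} \right)} - Y{\left(-125 \right)} = \left(\left(-2\right) 7 + \left(-5 + 2\right)^{2}\right) - \frac{-411 - -10250}{5 - 125} = \left(-14 + \left(-3\right)^{2}\right) - \frac{-411 + 10250}{-120} = \left(-14 + 9\right) - \left(- \frac{1}{120}\right) 9839 = -5 - - \frac{9839}{120} = -5 + \frac{9839}{120} = \frac{9239}{120}$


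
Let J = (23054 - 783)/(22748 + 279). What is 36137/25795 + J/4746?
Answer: 80609138651/57531347610 ≈ 1.4011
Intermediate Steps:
J = 22271/23027 ≈ 0.96717
36137/25795 + J/4746 = 36137/25795 + (22271/23027)/4746 = 36137*(1/25795) + (22271/23027)*(1/4746) = 36137/25795 + 22271/109286142 = 80609138651/57531347610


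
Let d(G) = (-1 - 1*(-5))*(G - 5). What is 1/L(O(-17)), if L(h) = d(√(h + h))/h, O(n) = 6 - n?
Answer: 115/84 + 23*√46/84 ≈ 3.2261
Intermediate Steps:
d(G) = -20 + 4*G (d(G) = (-1 + 5)*(-5 + G) = 4*(-5 + G) = -20 + 4*G)
L(h) = (-20 + 4*√2*√h)/h (L(h) = (-20 + 4*√(h + h))/h = (-20 + 4*√(2*h))/h = (-20 + 4*(√2*√h))/h = (-20 + 4*√2*√h)/h)
1/L(O(-17)) = 1/(4*(-5 + √2*√(6 - 1*(-17)))/(6 - 1*(-17))) = 1/(4*(-5 + √2*√(6 + 17))/(6 + 17)) = 1/(4*(-5 + √2*√23)/23) = 1/(4*(1/23)*(-5 + √46)) = 1/(-20/23 + 4*√46/23)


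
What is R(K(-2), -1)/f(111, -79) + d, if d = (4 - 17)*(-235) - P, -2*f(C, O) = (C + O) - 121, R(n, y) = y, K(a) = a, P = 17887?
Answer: -1320050/89 ≈ -14832.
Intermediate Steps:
f(C, O) = 121/2 - C/2 - O/2 (f(C, O) = -((C + O) - 121)/2 = -(-121 + C + O)/2 = 121/2 - C/2 - O/2)
d = -14832 (d = (4 - 17)*(-235) - 1*17887 = -13*(-235) - 17887 = 3055 - 17887 = -14832)
R(K(-2), -1)/f(111, -79) + d = -1/(121/2 - 1/2*111 - 1/2*(-79)) - 14832 = -1/(121/2 - 111/2 + 79/2) - 14832 = -1/89/2 - 14832 = -1*2/89 - 14832 = -2/89 - 14832 = -1320050/89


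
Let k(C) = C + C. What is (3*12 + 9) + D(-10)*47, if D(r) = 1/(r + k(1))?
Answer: 313/8 ≈ 39.125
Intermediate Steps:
k(C) = 2*C
D(r) = 1/(2 + r) (D(r) = 1/(r + 2*1) = 1/(r + 2) = 1/(2 + r))
(3*12 + 9) + D(-10)*47 = (3*12 + 9) + 47/(2 - 10) = (36 + 9) + 47/(-8) = 45 - 1/8*47 = 45 - 47/8 = 313/8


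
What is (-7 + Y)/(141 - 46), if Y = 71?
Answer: 64/95 ≈ 0.67368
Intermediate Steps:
(-7 + Y)/(141 - 46) = (-7 + 71)/(141 - 46) = 64/95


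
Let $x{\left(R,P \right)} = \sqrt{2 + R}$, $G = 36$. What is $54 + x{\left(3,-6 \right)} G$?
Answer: $54 + 36 \sqrt{5} \approx 134.5$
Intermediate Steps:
$54 + x{\left(3,-6 \right)} G = 54 + \sqrt{2 + 3} \cdot 36 = 54 + \sqrt{5} \cdot 36 = 54 + 36 \sqrt{5}$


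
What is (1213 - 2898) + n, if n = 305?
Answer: -1380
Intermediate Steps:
(1213 - 2898) + n = (1213 - 2898) + 305 = -1685 + 305 = -1380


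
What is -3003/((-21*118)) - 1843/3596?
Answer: 148377/212164 ≈ 0.69935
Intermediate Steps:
-3003/((-21*118)) - 1843/3596 = -3003/(-2478) - 1843*1/3596 = -3003*(-1/2478) - 1843/3596 = 143/118 - 1843/3596 = 148377/212164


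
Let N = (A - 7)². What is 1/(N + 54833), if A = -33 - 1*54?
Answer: 1/63669 ≈ 1.5706e-5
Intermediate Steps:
A = -87 (A = -33 - 54 = -87)
N = 8836 (N = (-87 - 7)² = (-94)² = 8836)
1/(N + 54833) = 1/(8836 + 54833) = 1/63669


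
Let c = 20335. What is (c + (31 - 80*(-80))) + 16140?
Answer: 42906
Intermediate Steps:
(c + (31 - 80*(-80))) + 16140 = (20335 + (31 - 80*(-80))) + 16140 = (20335 + (31 + 6400)) + 16140 = (20335 + 6431) + 16140 = 26766 + 16140 = 42906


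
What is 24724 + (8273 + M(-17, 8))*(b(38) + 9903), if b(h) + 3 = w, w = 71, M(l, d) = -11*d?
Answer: 81637359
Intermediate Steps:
b(h) = 68 (b(h) = -3 + 71 = 68)
24724 + (8273 + M(-17, 8))*(b(38) + 9903) = 24724 + (8273 - 11*8)*(68 + 9903) = 24724 + (8273 - 88)*9971 = 24724 + 8185*9971 = 24724 + 81612635 = 81637359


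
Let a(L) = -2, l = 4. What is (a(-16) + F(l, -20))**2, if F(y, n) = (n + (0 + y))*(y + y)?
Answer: 16900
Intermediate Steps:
F(y, n) = 2*y*(n + y) (F(y, n) = (n + y)*(2*y) = 2*y*(n + y))
(a(-16) + F(l, -20))**2 = (-2 + 2*4*(-20 + 4))**2 = (-2 + 2*4*(-16))**2 = (-2 - 128)**2 = (-130)**2 = 16900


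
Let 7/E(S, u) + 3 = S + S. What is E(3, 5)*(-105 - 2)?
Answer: -749/3 ≈ -249.67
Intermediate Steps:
E(S, u) = 7/(-3 + 2*S) (E(S, u) = 7/(-3 + (S + S)) = 7/(-3 + 2*S))
E(3, 5)*(-105 - 2) = (7/(-3 + 2*3))*(-105 - 2) = (7/(-3 + 6))*(-107) = (7/3)*(-107) = -749/3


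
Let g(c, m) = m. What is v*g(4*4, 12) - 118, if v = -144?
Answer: -1846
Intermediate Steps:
v*g(4*4, 12) - 118 = -144*12 - 118 = -1728 - 118 = -1846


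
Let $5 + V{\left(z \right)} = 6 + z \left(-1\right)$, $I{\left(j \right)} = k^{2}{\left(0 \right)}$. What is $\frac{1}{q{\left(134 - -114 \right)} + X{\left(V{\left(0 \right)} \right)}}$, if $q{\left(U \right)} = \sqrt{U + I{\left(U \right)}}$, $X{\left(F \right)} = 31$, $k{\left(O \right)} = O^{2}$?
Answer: $\frac{1}{23} - \frac{2 \sqrt{62}}{713} \approx 0.021391$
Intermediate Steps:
$I{\left(j \right)} = 0$ ($I{\left(j \right)} = \left(0^{2}\right)^{2} = 0^{2} = 0$)
$V{\left(z \right)} = 1 - z$ ($V{\left(z \right)} = -5 + \left(6 + z \left(-1\right)\right) = -5 - \left(-6 + z\right) = 1 - z$)
$q{\left(U \right)} = \sqrt{U}$ ($q{\left(U \right)} = \sqrt{U + 0} = \sqrt{U}$)
$\frac{1}{q{\left(134 - -114 \right)} + X{\left(V{\left(0 \right)} \right)}} = \frac{1}{\sqrt{134 - -114} + 31} = \frac{1}{\sqrt{134 + 114} + 31} = \frac{1}{\sqrt{248} + 31} = \frac{1}{2 \sqrt{62} + 31} = \frac{1}{31 + 2 \sqrt{62}}$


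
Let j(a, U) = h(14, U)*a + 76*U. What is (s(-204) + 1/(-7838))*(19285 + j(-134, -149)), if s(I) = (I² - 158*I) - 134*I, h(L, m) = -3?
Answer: 6632529637333/7838 ≈ 8.4620e+8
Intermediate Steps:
s(I) = I² - 292*I
j(a, U) = -3*a + 76*U
(s(-204) + 1/(-7838))*(19285 + j(-134, -149)) = (-204*(-292 - 204) + 1/(-7838))*(19285 + (-3*(-134) + 76*(-149))) = (-204*(-496) - 1/7838)*(19285 + (402 - 11324)) = (101184 - 1/7838)*(19285 - 10922) = (793080191/7838)*8363 = 6632529637333/7838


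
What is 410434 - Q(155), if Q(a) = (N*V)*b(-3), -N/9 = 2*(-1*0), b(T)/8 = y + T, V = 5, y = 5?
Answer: 410434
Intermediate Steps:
b(T) = 40 + 8*T (b(T) = 8*(5 + T) = 40 + 8*T)
N = 0 (N = -18*(-1*0) = -18*0 = -9*0 = 0)
Q(a) = 0 (Q(a) = (0*5)*(40 + 8*(-3)) = 0*(40 - 24) = 0*16 = 0)
410434 - Q(155) = 410434 - 1*0 = 410434 + 0 = 410434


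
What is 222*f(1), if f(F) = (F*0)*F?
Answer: 0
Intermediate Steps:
f(F) = 0 (f(F) = 0*F = 0)
222*f(1) = 222*0 = 0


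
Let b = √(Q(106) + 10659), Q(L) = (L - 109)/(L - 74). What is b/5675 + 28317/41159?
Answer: 28317/41159 + √682170/45400 ≈ 0.70618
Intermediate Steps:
Q(L) = (-109 + L)/(-74 + L)
b = √682170/8 (b = √((-109 + 106)/(-74 + 106) + 10659) = √(-3/32 + 10659) = √(341085/32) = √682170/8 ≈ 103.24)
b/5675 + 28317/41159 = (√682170/8)/5675 + 28317/41159 = (√682170/8)*(1/5675) + 28317*(1/41159) = √682170/45400 + 28317/41159 = 28317/41159 + √682170/45400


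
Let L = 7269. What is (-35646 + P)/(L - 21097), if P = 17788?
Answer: 8929/6914 ≈ 1.2914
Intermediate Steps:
(-35646 + P)/(L - 21097) = (-35646 + 17788)/(7269 - 21097) = -17858/(-13828) = -17858*(-1/13828) = 8929/6914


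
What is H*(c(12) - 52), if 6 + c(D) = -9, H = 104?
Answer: -6968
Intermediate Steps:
c(D) = -15 (c(D) = -6 - 9 = -15)
H*(c(12) - 52) = 104*(-15 - 52) = 104*(-67) = -6968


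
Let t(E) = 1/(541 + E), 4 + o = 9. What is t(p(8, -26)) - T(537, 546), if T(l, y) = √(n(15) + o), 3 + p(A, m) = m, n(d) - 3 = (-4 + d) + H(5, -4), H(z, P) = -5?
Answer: 1/512 - √14 ≈ -3.7397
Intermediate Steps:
o = 5 (o = -4 + 9 = 5)
n(d) = -6 + d (n(d) = 3 + ((-4 + d) - 5) = 3 + (-9 + d) = -6 + d)
p(A, m) = -3 + m
T(l, y) = √14 (T(l, y) = √((-6 + 15) + 5) = √(9 + 5) = √14)
t(p(8, -26)) - T(537, 546) = 1/(541 + (-3 - 26)) - √14 = 1/(541 - 29) - √14 = 1/512 - √14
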